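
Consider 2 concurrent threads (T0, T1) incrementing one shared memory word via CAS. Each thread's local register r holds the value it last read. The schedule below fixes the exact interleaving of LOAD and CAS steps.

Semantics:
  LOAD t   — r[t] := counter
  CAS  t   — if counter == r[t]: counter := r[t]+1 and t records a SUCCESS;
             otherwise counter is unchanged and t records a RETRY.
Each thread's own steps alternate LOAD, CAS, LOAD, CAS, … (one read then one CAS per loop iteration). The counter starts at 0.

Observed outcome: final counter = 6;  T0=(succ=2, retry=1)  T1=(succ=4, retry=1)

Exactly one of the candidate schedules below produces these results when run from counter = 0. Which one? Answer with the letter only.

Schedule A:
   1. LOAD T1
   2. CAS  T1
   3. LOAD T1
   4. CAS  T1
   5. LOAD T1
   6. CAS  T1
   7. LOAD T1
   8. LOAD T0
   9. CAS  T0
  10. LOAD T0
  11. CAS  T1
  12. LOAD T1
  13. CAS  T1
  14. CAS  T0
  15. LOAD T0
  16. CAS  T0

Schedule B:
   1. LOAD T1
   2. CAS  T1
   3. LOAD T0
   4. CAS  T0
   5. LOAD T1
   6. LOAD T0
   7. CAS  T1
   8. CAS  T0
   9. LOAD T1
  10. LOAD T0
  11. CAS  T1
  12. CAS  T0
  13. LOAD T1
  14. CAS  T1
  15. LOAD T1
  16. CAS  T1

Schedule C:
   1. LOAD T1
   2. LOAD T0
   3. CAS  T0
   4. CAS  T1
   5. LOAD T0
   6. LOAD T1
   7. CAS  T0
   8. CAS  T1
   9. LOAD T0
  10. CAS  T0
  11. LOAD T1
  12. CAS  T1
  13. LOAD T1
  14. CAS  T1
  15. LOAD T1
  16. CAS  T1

Run A:
   1) LOAD T1:  M=0  r_T1=0
   2) CAS  T1:  M=1  r_T1=0 ✓
   3) LOAD T1:  M=1  r_T1=1
   4) CAS  T1:  M=2  r_T1=1 ✓
   5) LOAD T1:  M=2  r_T1=2
   6) CAS  T1:  M=3  r_T1=2 ✓
   7) LOAD T1:  M=3  r_T1=3
   8) LOAD T0:  M=3  r_T0=3
   9) CAS  T0:  M=4  r_T0=3 ✓
  10) LOAD T0:  M=4  r_T0=4
  11) CAS  T1:  M=4  r_T1=3 ✗
  12) LOAD T1:  M=4  r_T1=4
  13) CAS  T1:  M=5  r_T1=4 ✓
  14) CAS  T0:  M=5  r_T0=4 ✗
  15) LOAD T0:  M=5  r_T0=5
  16) CAS  T0:  M=6  r_T0=5 ✓

A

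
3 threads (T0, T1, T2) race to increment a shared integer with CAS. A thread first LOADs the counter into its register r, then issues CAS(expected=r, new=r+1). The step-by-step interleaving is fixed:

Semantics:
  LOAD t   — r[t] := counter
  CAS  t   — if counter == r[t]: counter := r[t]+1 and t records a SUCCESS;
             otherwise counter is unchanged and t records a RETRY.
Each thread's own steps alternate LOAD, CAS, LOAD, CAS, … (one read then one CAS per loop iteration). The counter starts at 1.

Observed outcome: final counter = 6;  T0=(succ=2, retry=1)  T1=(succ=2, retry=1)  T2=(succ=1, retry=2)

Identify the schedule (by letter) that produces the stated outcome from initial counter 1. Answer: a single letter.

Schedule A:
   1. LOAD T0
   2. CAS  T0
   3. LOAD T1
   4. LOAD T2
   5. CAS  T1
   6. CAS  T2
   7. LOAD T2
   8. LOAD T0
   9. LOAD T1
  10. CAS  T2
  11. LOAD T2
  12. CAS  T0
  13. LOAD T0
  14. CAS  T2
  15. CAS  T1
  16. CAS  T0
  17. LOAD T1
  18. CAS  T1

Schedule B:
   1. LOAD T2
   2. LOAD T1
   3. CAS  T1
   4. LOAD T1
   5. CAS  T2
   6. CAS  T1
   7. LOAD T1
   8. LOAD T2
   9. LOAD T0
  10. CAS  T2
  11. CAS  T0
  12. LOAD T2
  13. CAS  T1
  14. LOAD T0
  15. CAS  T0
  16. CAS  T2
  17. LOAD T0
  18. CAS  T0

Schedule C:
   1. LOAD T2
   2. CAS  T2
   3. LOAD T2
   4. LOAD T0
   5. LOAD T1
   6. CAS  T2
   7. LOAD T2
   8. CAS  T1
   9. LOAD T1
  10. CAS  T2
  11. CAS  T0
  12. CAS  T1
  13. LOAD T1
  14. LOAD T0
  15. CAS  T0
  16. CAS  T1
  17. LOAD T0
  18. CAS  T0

Simulating candidate B:
1. LOAD T2 → mem=1 r[T2]=1 [LOAD]
2. LOAD T1 → mem=1 r[T1]=1 [LOAD]
3. CAS T1 → mem=2 r[T1]=1 [OK]
4. LOAD T1 → mem=2 r[T1]=2 [LOAD]
5. CAS T2 → mem=2 r[T2]=1 [RETRY]
6. CAS T1 → mem=3 r[T1]=2 [OK]
7. LOAD T1 → mem=3 r[T1]=3 [LOAD]
8. LOAD T2 → mem=3 r[T2]=3 [LOAD]
9. LOAD T0 → mem=3 r[T0]=3 [LOAD]
10. CAS T2 → mem=4 r[T2]=3 [OK]
11. CAS T0 → mem=4 r[T0]=3 [RETRY]
12. LOAD T2 → mem=4 r[T2]=4 [LOAD]
13. CAS T1 → mem=4 r[T1]=3 [RETRY]
14. LOAD T0 → mem=4 r[T0]=4 [LOAD]
15. CAS T0 → mem=5 r[T0]=4 [OK]
16. CAS T2 → mem=5 r[T2]=4 [RETRY]
17. LOAD T0 → mem=5 r[T0]=5 [LOAD]
18. CAS T0 → mem=6 r[T0]=5 [OK]

B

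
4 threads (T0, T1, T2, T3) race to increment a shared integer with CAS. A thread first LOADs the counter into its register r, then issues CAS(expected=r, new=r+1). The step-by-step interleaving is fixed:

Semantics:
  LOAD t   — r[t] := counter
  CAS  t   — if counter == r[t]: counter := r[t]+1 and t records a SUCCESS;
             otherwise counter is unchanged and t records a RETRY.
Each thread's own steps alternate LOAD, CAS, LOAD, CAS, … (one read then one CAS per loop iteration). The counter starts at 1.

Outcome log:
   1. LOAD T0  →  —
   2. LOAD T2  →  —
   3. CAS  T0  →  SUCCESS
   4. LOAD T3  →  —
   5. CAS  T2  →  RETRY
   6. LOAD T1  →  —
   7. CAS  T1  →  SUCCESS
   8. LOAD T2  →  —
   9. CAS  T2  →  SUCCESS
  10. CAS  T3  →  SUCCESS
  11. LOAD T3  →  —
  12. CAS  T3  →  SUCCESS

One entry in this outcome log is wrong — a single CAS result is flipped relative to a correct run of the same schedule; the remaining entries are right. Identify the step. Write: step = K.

Re-executing:
[1] T0.load  rd  (counter 1, T0.r 1)
[2] T2.load  rd  (counter 1, T2.r 1)
[3] T0.cas  hit  (counter 2, T0.r 1)
[4] T3.load  rd  (counter 2, T3.r 2)
[5] T2.cas  miss  (counter 2, T2.r 1)
[6] T1.load  rd  (counter 2, T1.r 2)
[7] T1.cas  hit  (counter 3, T1.r 2)
[8] T2.load  rd  (counter 3, T2.r 3)
[9] T2.cas  hit  (counter 4, T2.r 3)
[10] T3.cas  miss  (counter 4, T3.r 2)
[11] T3.load  rd  (counter 4, T3.r 4)
[12] T3.cas  hit  (counter 5, T3.r 4)
Mismatch at 10.

step = 10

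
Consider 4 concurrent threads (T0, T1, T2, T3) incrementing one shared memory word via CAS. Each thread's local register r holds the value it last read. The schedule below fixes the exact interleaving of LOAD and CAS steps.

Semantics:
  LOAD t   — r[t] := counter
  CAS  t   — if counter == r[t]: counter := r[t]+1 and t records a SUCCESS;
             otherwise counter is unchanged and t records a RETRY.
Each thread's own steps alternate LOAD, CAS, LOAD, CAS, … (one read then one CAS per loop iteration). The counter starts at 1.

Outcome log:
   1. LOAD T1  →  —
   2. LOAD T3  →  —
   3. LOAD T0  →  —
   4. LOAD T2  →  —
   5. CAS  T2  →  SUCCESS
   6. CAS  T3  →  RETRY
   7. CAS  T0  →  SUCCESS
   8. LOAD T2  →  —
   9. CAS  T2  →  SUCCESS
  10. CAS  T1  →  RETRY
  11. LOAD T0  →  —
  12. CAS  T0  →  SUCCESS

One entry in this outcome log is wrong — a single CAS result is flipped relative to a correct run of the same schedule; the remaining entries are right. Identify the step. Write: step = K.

step = 7

Reference trace:
step 1: T1 LOAD ⇒ load; ctr=1 reg=1
step 2: T3 LOAD ⇒ load; ctr=1 reg=1
step 3: T0 LOAD ⇒ load; ctr=1 reg=1
step 4: T2 LOAD ⇒ load; ctr=1 reg=1
step 5: T2 CAS ⇒ ok; ctr=2 reg=1
step 6: T3 CAS ⇒ retry; ctr=2 reg=1
step 7: T0 CAS ⇒ retry; ctr=2 reg=1
step 8: T2 LOAD ⇒ load; ctr=2 reg=2
step 9: T2 CAS ⇒ ok; ctr=3 reg=2
step 10: T1 CAS ⇒ retry; ctr=3 reg=1
step 11: T0 LOAD ⇒ load; ctr=3 reg=3
step 12: T0 CAS ⇒ ok; ctr=4 reg=3
Flip is step 7.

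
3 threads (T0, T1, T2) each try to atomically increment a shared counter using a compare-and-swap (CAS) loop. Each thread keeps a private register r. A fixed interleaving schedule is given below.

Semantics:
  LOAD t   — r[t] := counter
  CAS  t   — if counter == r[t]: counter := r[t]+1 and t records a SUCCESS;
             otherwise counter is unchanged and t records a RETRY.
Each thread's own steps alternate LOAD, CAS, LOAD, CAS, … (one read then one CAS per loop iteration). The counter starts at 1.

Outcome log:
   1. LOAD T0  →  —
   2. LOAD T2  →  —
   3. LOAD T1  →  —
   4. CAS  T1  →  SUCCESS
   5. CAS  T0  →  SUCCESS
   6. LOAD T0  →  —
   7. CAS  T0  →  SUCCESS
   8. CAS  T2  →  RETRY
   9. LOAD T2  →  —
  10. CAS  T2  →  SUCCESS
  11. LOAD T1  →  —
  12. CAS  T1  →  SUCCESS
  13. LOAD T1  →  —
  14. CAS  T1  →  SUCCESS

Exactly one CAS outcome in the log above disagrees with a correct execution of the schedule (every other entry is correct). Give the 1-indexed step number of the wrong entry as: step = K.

step = 5

Correct run:
   1) LOAD T0:  M=1  r_T0=1
   2) LOAD T2:  M=1  r_T2=1
   3) LOAD T1:  M=1  r_T1=1
   4) CAS  T1:  M=2  r_T1=1 ✓
   5) CAS  T0:  M=2  r_T0=1 ✗
   6) LOAD T0:  M=2  r_T0=2
   7) CAS  T0:  M=3  r_T0=2 ✓
   8) CAS  T2:  M=3  r_T2=1 ✗
   9) LOAD T2:  M=3  r_T2=3
  10) CAS  T2:  M=4  r_T2=3 ✓
  11) LOAD T1:  M=4  r_T1=4
  12) CAS  T1:  M=5  r_T1=4 ✓
  13) LOAD T1:  M=5  r_T1=5
  14) CAS  T1:  M=6  r_T1=5 ✓
Mismatch at 5.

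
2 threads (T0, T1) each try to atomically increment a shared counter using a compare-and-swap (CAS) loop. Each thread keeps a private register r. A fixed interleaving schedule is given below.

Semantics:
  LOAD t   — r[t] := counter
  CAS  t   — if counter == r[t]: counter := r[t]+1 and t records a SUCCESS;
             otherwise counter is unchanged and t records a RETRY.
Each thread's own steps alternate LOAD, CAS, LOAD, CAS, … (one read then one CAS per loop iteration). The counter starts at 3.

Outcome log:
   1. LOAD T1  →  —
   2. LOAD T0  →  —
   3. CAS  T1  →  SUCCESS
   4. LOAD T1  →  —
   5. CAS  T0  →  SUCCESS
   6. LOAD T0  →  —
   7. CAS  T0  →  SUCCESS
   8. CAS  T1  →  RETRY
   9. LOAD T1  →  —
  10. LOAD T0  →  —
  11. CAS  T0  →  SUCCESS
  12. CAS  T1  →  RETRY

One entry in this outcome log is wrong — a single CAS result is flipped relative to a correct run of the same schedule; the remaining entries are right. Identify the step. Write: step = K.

step = 5

Re-executing:
T1 LOAD — after: cnt=3, r=3 — load
T0 LOAD — after: cnt=3, r=3 — load
T1 CAS — after: cnt=4, r=3 — ok
T1 LOAD — after: cnt=4, r=4 — load
T0 CAS — after: cnt=4, r=3 — retry
T0 LOAD — after: cnt=4, r=4 — load
T0 CAS — after: cnt=5, r=4 — ok
T1 CAS — after: cnt=5, r=4 — retry
T1 LOAD — after: cnt=5, r=5 — load
T0 LOAD — after: cnt=5, r=5 — load
T0 CAS — after: cnt=6, r=5 — ok
T1 CAS — after: cnt=6, r=5 — retry
Log disagrees first at step 5.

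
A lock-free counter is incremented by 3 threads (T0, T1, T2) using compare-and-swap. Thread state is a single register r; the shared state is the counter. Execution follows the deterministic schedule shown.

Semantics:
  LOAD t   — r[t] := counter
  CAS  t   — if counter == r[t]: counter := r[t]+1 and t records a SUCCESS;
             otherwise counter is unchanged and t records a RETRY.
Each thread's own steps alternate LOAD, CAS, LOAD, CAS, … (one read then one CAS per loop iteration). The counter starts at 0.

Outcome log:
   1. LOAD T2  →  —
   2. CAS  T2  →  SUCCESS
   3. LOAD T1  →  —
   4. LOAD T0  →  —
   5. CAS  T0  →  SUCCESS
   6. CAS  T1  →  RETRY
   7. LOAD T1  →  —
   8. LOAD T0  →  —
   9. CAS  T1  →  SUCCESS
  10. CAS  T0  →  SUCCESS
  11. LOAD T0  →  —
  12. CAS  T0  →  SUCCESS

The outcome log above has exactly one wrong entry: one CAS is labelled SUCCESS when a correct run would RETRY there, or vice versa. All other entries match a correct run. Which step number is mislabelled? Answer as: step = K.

step = 10

Correct run:
T2 LOAD — after: cnt=0, r=0 — load
T2 CAS — after: cnt=1, r=0 — ok
T1 LOAD — after: cnt=1, r=1 — load
T0 LOAD — after: cnt=1, r=1 — load
T0 CAS — after: cnt=2, r=1 — ok
T1 CAS — after: cnt=2, r=1 — retry
T1 LOAD — after: cnt=2, r=2 — load
T0 LOAD — after: cnt=2, r=2 — load
T1 CAS — after: cnt=3, r=2 — ok
T0 CAS — after: cnt=3, r=2 — retry
T0 LOAD — after: cnt=3, r=3 — load
T0 CAS — after: cnt=4, r=3 — ok
Mismatch at 10.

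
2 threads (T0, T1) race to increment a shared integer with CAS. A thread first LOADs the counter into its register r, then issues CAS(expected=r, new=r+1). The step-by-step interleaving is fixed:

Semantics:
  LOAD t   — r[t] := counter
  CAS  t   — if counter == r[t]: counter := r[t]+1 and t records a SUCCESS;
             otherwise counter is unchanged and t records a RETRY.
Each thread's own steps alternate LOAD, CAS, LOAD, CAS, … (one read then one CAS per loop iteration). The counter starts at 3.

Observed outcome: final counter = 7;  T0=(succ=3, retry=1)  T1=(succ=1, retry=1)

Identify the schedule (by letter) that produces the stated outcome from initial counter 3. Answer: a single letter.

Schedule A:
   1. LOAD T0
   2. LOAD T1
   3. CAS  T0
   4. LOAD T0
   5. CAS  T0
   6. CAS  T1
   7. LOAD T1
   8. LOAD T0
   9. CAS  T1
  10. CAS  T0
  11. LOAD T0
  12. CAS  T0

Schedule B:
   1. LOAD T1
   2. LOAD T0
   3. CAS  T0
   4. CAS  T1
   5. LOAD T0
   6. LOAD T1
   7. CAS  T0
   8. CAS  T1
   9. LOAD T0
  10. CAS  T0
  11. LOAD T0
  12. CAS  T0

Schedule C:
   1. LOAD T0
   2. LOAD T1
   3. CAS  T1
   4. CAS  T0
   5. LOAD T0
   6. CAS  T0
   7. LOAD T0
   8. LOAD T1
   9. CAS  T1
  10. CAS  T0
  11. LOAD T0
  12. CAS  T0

A

Simulating candidate A:
   1) LOAD T0:  M=3  r_T0=3
   2) LOAD T1:  M=3  r_T1=3
   3) CAS  T0:  M=4  r_T0=3 ✓
   4) LOAD T0:  M=4  r_T0=4
   5) CAS  T0:  M=5  r_T0=4 ✓
   6) CAS  T1:  M=5  r_T1=3 ✗
   7) LOAD T1:  M=5  r_T1=5
   8) LOAD T0:  M=5  r_T0=5
   9) CAS  T1:  M=6  r_T1=5 ✓
  10) CAS  T0:  M=6  r_T0=5 ✗
  11) LOAD T0:  M=6  r_T0=6
  12) CAS  T0:  M=7  r_T0=6 ✓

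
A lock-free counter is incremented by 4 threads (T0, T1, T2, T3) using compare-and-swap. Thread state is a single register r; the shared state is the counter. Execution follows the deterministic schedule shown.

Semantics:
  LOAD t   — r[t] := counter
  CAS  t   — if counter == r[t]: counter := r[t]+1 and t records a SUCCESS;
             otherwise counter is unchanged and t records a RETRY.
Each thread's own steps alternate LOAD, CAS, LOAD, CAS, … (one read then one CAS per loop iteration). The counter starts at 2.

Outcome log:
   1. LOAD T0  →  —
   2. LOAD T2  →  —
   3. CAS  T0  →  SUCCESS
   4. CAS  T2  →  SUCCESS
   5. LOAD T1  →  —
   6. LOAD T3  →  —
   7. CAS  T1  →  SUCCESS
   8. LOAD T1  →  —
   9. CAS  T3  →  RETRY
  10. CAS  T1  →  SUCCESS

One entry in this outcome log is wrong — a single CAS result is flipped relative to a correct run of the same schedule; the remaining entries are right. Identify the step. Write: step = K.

step = 4

Reference trace:
step 1: T0 LOAD ⇒ load; ctr=2 reg=2
step 2: T2 LOAD ⇒ load; ctr=2 reg=2
step 3: T0 CAS ⇒ ok; ctr=3 reg=2
step 4: T2 CAS ⇒ retry; ctr=3 reg=2
step 5: T1 LOAD ⇒ load; ctr=3 reg=3
step 6: T3 LOAD ⇒ load; ctr=3 reg=3
step 7: T1 CAS ⇒ ok; ctr=4 reg=3
step 8: T1 LOAD ⇒ load; ctr=4 reg=4
step 9: T3 CAS ⇒ retry; ctr=4 reg=3
step 10: T1 CAS ⇒ ok; ctr=5 reg=4
Log disagrees first at step 4.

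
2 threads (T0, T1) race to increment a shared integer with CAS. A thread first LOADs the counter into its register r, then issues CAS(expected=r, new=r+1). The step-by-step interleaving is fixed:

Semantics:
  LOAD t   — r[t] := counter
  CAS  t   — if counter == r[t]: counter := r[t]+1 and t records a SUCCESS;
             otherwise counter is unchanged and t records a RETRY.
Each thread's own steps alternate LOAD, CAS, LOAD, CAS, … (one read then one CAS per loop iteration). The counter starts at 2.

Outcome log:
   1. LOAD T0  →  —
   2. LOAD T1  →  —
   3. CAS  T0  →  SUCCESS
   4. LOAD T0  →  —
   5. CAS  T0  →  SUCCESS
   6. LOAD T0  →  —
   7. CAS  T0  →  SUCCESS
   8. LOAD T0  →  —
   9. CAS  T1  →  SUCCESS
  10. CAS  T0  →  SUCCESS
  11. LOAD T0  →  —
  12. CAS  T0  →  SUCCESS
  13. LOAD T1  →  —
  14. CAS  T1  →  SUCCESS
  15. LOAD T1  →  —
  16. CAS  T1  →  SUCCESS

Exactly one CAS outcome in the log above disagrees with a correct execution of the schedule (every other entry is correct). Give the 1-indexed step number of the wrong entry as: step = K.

Reference trace:
step 1: T0 LOAD ⇒ load; ctr=2 reg=2
step 2: T1 LOAD ⇒ load; ctr=2 reg=2
step 3: T0 CAS ⇒ ok; ctr=3 reg=2
step 4: T0 LOAD ⇒ load; ctr=3 reg=3
step 5: T0 CAS ⇒ ok; ctr=4 reg=3
step 6: T0 LOAD ⇒ load; ctr=4 reg=4
step 7: T0 CAS ⇒ ok; ctr=5 reg=4
step 8: T0 LOAD ⇒ load; ctr=5 reg=5
step 9: T1 CAS ⇒ retry; ctr=5 reg=2
step 10: T0 CAS ⇒ ok; ctr=6 reg=5
step 11: T0 LOAD ⇒ load; ctr=6 reg=6
step 12: T0 CAS ⇒ ok; ctr=7 reg=6
step 13: T1 LOAD ⇒ load; ctr=7 reg=7
step 14: T1 CAS ⇒ ok; ctr=8 reg=7
step 15: T1 LOAD ⇒ load; ctr=8 reg=8
step 16: T1 CAS ⇒ ok; ctr=9 reg=8
Mismatch at 9.

step = 9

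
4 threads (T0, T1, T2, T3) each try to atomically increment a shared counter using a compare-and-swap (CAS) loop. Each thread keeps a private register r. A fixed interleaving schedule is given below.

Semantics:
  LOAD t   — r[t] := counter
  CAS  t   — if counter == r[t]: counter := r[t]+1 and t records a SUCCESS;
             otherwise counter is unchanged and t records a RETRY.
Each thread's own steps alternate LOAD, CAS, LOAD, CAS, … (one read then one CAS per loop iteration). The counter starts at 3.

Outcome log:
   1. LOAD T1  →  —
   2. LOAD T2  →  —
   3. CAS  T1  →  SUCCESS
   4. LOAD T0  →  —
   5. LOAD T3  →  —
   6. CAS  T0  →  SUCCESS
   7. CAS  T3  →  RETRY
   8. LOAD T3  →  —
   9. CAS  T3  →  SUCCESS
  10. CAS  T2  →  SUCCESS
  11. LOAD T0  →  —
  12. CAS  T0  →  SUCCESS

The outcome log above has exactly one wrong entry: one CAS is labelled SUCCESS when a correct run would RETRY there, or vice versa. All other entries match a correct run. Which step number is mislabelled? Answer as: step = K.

step = 10

Correct run:
   1) LOAD T1:  M=3  r_T1=3
   2) LOAD T2:  M=3  r_T2=3
   3) CAS  T1:  M=4  r_T1=3 ✓
   4) LOAD T0:  M=4  r_T0=4
   5) LOAD T3:  M=4  r_T3=4
   6) CAS  T0:  M=5  r_T0=4 ✓
   7) CAS  T3:  M=5  r_T3=4 ✗
   8) LOAD T3:  M=5  r_T3=5
   9) CAS  T3:  M=6  r_T3=5 ✓
  10) CAS  T2:  M=6  r_T2=3 ✗
  11) LOAD T0:  M=6  r_T0=6
  12) CAS  T0:  M=7  r_T0=6 ✓
Log disagrees first at step 10.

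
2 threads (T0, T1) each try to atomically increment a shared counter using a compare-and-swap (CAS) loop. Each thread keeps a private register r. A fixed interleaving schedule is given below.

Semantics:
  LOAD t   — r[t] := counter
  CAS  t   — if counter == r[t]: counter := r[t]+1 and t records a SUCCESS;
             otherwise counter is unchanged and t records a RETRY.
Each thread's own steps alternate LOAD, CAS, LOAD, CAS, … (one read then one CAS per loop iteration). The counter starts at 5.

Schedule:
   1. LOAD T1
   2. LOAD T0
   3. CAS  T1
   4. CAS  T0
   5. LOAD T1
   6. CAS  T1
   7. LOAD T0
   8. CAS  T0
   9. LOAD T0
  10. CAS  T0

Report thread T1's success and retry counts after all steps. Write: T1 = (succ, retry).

T1 = (2, 0)

#1 T1 reads 5
#2 T0 reads 5
#3 T1 CAS(5→6) writes; counter now 6
#4 T0 CAS(5→6) fails; counter now 6
#5 T1 reads 6
#6 T1 CAS(6→7) writes; counter now 7
#7 T0 reads 7
#8 T0 CAS(7→8) writes; counter now 8
#9 T0 reads 8
#10 T0 CAS(8→9) writes; counter now 9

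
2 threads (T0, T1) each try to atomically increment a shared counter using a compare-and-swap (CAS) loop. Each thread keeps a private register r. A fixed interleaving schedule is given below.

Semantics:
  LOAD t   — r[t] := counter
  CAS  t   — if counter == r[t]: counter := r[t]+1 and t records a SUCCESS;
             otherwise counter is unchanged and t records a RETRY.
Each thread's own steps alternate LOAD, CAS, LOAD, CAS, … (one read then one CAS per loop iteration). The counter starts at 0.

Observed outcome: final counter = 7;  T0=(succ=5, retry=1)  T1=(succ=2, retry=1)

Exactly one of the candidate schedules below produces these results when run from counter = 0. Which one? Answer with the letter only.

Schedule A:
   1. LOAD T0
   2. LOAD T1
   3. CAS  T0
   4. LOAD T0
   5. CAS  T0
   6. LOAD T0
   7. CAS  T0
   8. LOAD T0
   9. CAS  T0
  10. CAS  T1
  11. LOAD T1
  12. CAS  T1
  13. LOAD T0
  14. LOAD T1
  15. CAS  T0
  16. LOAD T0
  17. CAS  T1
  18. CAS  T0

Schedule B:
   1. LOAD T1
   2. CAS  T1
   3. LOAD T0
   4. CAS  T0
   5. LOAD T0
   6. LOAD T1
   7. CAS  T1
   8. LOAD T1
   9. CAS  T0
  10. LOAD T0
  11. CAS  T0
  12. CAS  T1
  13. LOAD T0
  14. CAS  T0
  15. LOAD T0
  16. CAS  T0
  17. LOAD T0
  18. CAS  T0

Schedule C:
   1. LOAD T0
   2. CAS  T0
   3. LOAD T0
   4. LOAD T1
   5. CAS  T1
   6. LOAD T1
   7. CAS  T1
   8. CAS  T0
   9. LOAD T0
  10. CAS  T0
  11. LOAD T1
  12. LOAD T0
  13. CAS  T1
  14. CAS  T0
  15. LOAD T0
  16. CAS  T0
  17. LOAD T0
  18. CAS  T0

B

Tracing schedule B:
1. LOAD T1 → mem=0 r[T1]=0 [LOAD]
2. CAS T1 → mem=1 r[T1]=0 [OK]
3. LOAD T0 → mem=1 r[T0]=1 [LOAD]
4. CAS T0 → mem=2 r[T0]=1 [OK]
5. LOAD T0 → mem=2 r[T0]=2 [LOAD]
6. LOAD T1 → mem=2 r[T1]=2 [LOAD]
7. CAS T1 → mem=3 r[T1]=2 [OK]
8. LOAD T1 → mem=3 r[T1]=3 [LOAD]
9. CAS T0 → mem=3 r[T0]=2 [RETRY]
10. LOAD T0 → mem=3 r[T0]=3 [LOAD]
11. CAS T0 → mem=4 r[T0]=3 [OK]
12. CAS T1 → mem=4 r[T1]=3 [RETRY]
13. LOAD T0 → mem=4 r[T0]=4 [LOAD]
14. CAS T0 → mem=5 r[T0]=4 [OK]
15. LOAD T0 → mem=5 r[T0]=5 [LOAD]
16. CAS T0 → mem=6 r[T0]=5 [OK]
17. LOAD T0 → mem=6 r[T0]=6 [LOAD]
18. CAS T0 → mem=7 r[T0]=6 [OK]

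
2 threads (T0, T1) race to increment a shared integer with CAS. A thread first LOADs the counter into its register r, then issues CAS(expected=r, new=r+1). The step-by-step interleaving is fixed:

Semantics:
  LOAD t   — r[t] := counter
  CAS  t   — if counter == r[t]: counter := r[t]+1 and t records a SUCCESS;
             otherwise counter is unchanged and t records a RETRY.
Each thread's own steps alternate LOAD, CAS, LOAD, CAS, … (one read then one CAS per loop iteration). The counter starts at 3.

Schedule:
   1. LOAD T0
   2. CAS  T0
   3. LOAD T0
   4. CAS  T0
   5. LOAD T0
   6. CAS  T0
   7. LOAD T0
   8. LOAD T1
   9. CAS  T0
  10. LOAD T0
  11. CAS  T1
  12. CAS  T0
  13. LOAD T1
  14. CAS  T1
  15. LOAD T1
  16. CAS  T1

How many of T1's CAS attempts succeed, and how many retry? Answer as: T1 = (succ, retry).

1. LOAD T0 → mem=3 r[T0]=3 [LOAD]
2. CAS T0 → mem=4 r[T0]=3 [OK]
3. LOAD T0 → mem=4 r[T0]=4 [LOAD]
4. CAS T0 → mem=5 r[T0]=4 [OK]
5. LOAD T0 → mem=5 r[T0]=5 [LOAD]
6. CAS T0 → mem=6 r[T0]=5 [OK]
7. LOAD T0 → mem=6 r[T0]=6 [LOAD]
8. LOAD T1 → mem=6 r[T1]=6 [LOAD]
9. CAS T0 → mem=7 r[T0]=6 [OK]
10. LOAD T0 → mem=7 r[T0]=7 [LOAD]
11. CAS T1 → mem=7 r[T1]=6 [RETRY]
12. CAS T0 → mem=8 r[T0]=7 [OK]
13. LOAD T1 → mem=8 r[T1]=8 [LOAD]
14. CAS T1 → mem=9 r[T1]=8 [OK]
15. LOAD T1 → mem=9 r[T1]=9 [LOAD]
16. CAS T1 → mem=10 r[T1]=9 [OK]

T1 = (2, 1)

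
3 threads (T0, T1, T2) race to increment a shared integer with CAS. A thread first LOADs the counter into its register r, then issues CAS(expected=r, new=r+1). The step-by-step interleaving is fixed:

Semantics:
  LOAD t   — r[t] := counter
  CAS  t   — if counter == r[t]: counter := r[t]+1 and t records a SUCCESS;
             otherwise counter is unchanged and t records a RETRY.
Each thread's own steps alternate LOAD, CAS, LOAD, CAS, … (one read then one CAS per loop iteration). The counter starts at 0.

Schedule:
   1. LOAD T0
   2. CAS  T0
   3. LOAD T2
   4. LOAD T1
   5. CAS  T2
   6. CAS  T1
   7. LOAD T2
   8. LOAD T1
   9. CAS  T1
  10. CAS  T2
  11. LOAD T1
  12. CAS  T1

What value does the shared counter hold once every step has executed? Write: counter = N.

counter = 4

[1] T0.load  rd  (counter 0, T0.r 0)
[2] T0.cas  hit  (counter 1, T0.r 0)
[3] T2.load  rd  (counter 1, T2.r 1)
[4] T1.load  rd  (counter 1, T1.r 1)
[5] T2.cas  hit  (counter 2, T2.r 1)
[6] T1.cas  miss  (counter 2, T1.r 1)
[7] T2.load  rd  (counter 2, T2.r 2)
[8] T1.load  rd  (counter 2, T1.r 2)
[9] T1.cas  hit  (counter 3, T1.r 2)
[10] T2.cas  miss  (counter 3, T2.r 2)
[11] T1.load  rd  (counter 3, T1.r 3)
[12] T1.cas  hit  (counter 4, T1.r 3)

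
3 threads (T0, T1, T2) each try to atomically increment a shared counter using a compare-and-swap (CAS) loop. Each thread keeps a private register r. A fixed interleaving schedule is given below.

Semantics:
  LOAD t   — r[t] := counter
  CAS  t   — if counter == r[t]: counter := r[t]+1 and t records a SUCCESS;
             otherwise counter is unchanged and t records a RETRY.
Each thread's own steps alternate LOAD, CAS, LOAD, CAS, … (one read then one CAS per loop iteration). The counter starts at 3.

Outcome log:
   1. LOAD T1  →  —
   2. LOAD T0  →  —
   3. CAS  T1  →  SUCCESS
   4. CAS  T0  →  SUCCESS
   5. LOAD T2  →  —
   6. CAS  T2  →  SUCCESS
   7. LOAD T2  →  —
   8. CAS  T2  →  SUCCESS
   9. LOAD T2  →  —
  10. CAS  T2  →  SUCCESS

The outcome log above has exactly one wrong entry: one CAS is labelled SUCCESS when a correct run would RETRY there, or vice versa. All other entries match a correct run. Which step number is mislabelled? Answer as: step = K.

step = 4

Correct run:
1. LOAD T1 → mem=3 r[T1]=3 [LOAD]
2. LOAD T0 → mem=3 r[T0]=3 [LOAD]
3. CAS T1 → mem=4 r[T1]=3 [OK]
4. CAS T0 → mem=4 r[T0]=3 [RETRY]
5. LOAD T2 → mem=4 r[T2]=4 [LOAD]
6. CAS T2 → mem=5 r[T2]=4 [OK]
7. LOAD T2 → mem=5 r[T2]=5 [LOAD]
8. CAS T2 → mem=6 r[T2]=5 [OK]
9. LOAD T2 → mem=6 r[T2]=6 [LOAD]
10. CAS T2 → mem=7 r[T2]=6 [OK]
Flip is step 4.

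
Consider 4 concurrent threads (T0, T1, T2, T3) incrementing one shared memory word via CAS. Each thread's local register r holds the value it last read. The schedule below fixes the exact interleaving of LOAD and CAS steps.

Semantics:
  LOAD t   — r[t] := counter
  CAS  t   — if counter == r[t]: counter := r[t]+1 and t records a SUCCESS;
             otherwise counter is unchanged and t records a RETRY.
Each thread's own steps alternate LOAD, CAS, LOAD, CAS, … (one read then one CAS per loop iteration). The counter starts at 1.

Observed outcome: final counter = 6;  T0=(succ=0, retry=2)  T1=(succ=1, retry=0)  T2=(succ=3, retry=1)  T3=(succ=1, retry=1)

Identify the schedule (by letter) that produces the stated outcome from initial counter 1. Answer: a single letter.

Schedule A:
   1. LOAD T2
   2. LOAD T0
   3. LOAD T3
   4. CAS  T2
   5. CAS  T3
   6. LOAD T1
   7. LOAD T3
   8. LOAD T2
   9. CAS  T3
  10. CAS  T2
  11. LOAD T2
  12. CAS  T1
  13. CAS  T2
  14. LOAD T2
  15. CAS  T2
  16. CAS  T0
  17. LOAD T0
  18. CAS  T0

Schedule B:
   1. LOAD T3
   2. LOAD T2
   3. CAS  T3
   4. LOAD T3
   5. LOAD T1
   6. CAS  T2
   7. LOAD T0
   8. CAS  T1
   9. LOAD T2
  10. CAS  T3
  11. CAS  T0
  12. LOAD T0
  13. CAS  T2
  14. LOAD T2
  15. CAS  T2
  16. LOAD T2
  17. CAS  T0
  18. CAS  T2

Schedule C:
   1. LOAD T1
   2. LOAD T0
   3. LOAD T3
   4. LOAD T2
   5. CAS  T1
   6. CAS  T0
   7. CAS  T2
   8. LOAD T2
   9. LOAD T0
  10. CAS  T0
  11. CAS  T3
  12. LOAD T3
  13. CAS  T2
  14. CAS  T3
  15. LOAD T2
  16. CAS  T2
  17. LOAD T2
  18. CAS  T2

Simulating candidate B:
   1) LOAD T3:  M=1  r_T3=1
   2) LOAD T2:  M=1  r_T2=1
   3) CAS  T3:  M=2  r_T3=1 ✓
   4) LOAD T3:  M=2  r_T3=2
   5) LOAD T1:  M=2  r_T1=2
   6) CAS  T2:  M=2  r_T2=1 ✗
   7) LOAD T0:  M=2  r_T0=2
   8) CAS  T1:  M=3  r_T1=2 ✓
   9) LOAD T2:  M=3  r_T2=3
  10) CAS  T3:  M=3  r_T3=2 ✗
  11) CAS  T0:  M=3  r_T0=2 ✗
  12) LOAD T0:  M=3  r_T0=3
  13) CAS  T2:  M=4  r_T2=3 ✓
  14) LOAD T2:  M=4  r_T2=4
  15) CAS  T2:  M=5  r_T2=4 ✓
  16) LOAD T2:  M=5  r_T2=5
  17) CAS  T0:  M=5  r_T0=3 ✗
  18) CAS  T2:  M=6  r_T2=5 ✓

B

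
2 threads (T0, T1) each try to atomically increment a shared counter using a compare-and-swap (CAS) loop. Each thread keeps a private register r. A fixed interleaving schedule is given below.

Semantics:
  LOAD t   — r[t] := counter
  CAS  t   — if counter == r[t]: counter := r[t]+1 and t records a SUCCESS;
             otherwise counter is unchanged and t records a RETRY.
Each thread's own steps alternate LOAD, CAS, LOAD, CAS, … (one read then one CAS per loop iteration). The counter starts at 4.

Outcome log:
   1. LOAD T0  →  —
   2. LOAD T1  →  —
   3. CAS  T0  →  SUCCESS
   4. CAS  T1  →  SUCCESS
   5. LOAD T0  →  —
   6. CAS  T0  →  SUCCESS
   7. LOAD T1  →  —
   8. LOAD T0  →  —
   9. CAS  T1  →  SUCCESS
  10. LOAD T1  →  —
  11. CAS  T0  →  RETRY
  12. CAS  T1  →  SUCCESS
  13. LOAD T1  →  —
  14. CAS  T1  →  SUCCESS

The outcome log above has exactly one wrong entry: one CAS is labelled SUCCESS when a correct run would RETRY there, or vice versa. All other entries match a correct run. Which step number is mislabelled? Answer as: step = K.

Reference trace:
   1) LOAD T0:  M=4  r_T0=4
   2) LOAD T1:  M=4  r_T1=4
   3) CAS  T0:  M=5  r_T0=4 ✓
   4) CAS  T1:  M=5  r_T1=4 ✗
   5) LOAD T0:  M=5  r_T0=5
   6) CAS  T0:  M=6  r_T0=5 ✓
   7) LOAD T1:  M=6  r_T1=6
   8) LOAD T0:  M=6  r_T0=6
   9) CAS  T1:  M=7  r_T1=6 ✓
  10) LOAD T1:  M=7  r_T1=7
  11) CAS  T0:  M=7  r_T0=6 ✗
  12) CAS  T1:  M=8  r_T1=7 ✓
  13) LOAD T1:  M=8  r_T1=8
  14) CAS  T1:  M=9  r_T1=8 ✓
Log disagrees first at step 4.

step = 4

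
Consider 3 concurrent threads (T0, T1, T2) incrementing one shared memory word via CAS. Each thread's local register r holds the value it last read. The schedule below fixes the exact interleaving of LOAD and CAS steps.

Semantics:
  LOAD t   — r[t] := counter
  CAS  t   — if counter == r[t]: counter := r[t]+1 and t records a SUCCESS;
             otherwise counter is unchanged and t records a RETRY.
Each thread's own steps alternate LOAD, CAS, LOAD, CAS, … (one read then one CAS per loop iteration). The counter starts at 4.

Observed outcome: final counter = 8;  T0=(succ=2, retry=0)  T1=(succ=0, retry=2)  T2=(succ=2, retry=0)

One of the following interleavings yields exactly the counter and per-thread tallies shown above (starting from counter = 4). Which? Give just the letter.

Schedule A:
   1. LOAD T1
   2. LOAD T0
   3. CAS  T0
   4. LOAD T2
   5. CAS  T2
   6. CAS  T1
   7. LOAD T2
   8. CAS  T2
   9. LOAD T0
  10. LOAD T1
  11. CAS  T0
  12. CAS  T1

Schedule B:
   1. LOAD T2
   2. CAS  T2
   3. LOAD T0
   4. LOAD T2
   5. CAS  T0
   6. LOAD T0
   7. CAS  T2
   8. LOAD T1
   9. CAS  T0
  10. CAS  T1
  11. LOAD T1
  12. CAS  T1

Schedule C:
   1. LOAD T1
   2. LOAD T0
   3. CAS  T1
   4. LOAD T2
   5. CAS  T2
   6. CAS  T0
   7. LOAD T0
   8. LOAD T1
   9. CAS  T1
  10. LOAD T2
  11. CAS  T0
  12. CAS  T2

A

Run A:
T1 LOAD — after: cnt=4, r=4 — load
T0 LOAD — after: cnt=4, r=4 — load
T0 CAS — after: cnt=5, r=4 — ok
T2 LOAD — after: cnt=5, r=5 — load
T2 CAS — after: cnt=6, r=5 — ok
T1 CAS — after: cnt=6, r=4 — retry
T2 LOAD — after: cnt=6, r=6 — load
T2 CAS — after: cnt=7, r=6 — ok
T0 LOAD — after: cnt=7, r=7 — load
T1 LOAD — after: cnt=7, r=7 — load
T0 CAS — after: cnt=8, r=7 — ok
T1 CAS — after: cnt=8, r=7 — retry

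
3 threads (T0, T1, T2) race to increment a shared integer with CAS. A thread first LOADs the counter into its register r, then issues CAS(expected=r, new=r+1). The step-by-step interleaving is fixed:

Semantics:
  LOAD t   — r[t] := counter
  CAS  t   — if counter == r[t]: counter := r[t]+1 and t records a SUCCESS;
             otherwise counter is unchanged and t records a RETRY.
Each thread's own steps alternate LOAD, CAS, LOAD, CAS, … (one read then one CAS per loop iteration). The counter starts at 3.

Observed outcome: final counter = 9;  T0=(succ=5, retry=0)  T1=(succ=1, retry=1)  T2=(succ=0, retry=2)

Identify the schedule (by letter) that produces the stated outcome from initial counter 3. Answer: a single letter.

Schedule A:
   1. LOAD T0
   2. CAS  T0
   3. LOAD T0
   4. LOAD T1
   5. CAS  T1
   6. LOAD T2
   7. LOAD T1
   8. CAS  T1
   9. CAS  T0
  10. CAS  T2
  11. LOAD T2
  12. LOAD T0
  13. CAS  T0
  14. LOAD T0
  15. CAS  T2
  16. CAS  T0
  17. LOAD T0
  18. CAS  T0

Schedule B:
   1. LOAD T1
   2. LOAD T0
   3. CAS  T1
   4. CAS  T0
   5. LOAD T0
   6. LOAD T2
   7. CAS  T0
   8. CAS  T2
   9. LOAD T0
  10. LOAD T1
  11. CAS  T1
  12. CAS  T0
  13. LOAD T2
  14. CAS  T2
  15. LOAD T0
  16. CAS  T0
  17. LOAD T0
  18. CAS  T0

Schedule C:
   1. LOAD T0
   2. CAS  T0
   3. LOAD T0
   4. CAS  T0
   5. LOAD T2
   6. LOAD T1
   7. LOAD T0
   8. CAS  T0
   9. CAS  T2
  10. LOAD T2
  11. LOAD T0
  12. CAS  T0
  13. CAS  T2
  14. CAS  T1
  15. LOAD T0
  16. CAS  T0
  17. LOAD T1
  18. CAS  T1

C

Tracing schedule C:
[1] T0.load  rd  (counter 3, T0.r 3)
[2] T0.cas  hit  (counter 4, T0.r 3)
[3] T0.load  rd  (counter 4, T0.r 4)
[4] T0.cas  hit  (counter 5, T0.r 4)
[5] T2.load  rd  (counter 5, T2.r 5)
[6] T1.load  rd  (counter 5, T1.r 5)
[7] T0.load  rd  (counter 5, T0.r 5)
[8] T0.cas  hit  (counter 6, T0.r 5)
[9] T2.cas  miss  (counter 6, T2.r 5)
[10] T2.load  rd  (counter 6, T2.r 6)
[11] T0.load  rd  (counter 6, T0.r 6)
[12] T0.cas  hit  (counter 7, T0.r 6)
[13] T2.cas  miss  (counter 7, T2.r 6)
[14] T1.cas  miss  (counter 7, T1.r 5)
[15] T0.load  rd  (counter 7, T0.r 7)
[16] T0.cas  hit  (counter 8, T0.r 7)
[17] T1.load  rd  (counter 8, T1.r 8)
[18] T1.cas  hit  (counter 9, T1.r 8)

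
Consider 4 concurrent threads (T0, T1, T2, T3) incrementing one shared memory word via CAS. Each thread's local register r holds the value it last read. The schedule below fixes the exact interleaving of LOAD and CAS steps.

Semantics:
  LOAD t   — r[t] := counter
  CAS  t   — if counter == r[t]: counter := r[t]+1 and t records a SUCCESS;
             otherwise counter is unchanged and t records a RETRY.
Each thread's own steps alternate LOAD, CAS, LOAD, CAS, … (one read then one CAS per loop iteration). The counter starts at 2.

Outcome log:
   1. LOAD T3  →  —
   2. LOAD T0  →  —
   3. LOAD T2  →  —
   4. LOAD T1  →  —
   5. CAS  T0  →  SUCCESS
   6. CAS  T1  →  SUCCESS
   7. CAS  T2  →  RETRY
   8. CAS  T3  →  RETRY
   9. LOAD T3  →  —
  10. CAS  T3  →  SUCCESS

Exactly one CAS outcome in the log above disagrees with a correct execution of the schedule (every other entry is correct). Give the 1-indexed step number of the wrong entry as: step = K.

step = 6

Correct run:
T3 LOAD — after: cnt=2, r=2 — load
T0 LOAD — after: cnt=2, r=2 — load
T2 LOAD — after: cnt=2, r=2 — load
T1 LOAD — after: cnt=2, r=2 — load
T0 CAS — after: cnt=3, r=2 — ok
T1 CAS — after: cnt=3, r=2 — retry
T2 CAS — after: cnt=3, r=2 — retry
T3 CAS — after: cnt=3, r=2 — retry
T3 LOAD — after: cnt=3, r=3 — load
T3 CAS — after: cnt=4, r=3 — ok
Mismatch at 6.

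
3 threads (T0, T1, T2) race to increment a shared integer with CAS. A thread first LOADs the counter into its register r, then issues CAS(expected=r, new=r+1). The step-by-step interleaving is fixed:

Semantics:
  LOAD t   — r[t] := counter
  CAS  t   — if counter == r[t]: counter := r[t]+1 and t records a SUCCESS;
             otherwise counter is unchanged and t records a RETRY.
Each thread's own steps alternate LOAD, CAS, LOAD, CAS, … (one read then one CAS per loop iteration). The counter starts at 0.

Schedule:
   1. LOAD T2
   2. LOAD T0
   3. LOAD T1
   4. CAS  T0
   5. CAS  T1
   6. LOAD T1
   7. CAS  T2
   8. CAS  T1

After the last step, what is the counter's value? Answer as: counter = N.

counter = 2

[1] T2.load  rd  (counter 0, T2.r 0)
[2] T0.load  rd  (counter 0, T0.r 0)
[3] T1.load  rd  (counter 0, T1.r 0)
[4] T0.cas  hit  (counter 1, T0.r 0)
[5] T1.cas  miss  (counter 1, T1.r 0)
[6] T1.load  rd  (counter 1, T1.r 1)
[7] T2.cas  miss  (counter 1, T2.r 0)
[8] T1.cas  hit  (counter 2, T1.r 1)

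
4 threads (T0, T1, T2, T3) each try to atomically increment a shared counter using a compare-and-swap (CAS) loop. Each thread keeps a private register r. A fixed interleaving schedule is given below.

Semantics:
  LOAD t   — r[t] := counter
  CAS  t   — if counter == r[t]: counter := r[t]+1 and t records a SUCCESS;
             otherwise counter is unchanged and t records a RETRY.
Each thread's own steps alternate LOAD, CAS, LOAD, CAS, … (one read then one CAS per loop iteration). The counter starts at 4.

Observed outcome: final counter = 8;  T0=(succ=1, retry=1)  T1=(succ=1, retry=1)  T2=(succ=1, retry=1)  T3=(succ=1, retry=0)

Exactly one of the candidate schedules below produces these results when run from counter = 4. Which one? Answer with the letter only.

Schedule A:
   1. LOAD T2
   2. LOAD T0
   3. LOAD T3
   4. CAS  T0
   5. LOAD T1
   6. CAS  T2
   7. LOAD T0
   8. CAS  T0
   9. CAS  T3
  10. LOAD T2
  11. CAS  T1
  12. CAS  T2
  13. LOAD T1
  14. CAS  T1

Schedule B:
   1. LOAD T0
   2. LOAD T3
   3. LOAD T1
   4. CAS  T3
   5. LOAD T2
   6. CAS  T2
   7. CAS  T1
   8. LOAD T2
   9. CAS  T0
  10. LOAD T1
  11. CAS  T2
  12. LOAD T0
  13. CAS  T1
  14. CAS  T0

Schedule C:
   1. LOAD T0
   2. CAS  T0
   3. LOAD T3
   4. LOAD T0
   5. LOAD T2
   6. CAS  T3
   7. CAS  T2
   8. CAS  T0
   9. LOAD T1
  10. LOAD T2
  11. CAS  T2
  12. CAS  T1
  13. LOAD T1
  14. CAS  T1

Run C:
#1 T0 reads 4
#2 T0 CAS(4→5) writes; counter now 5
#3 T3 reads 5
#4 T0 reads 5
#5 T2 reads 5
#6 T3 CAS(5→6) writes; counter now 6
#7 T2 CAS(5→6) fails; counter now 6
#8 T0 CAS(5→6) fails; counter now 6
#9 T1 reads 6
#10 T2 reads 6
#11 T2 CAS(6→7) writes; counter now 7
#12 T1 CAS(6→7) fails; counter now 7
#13 T1 reads 7
#14 T1 CAS(7→8) writes; counter now 8

C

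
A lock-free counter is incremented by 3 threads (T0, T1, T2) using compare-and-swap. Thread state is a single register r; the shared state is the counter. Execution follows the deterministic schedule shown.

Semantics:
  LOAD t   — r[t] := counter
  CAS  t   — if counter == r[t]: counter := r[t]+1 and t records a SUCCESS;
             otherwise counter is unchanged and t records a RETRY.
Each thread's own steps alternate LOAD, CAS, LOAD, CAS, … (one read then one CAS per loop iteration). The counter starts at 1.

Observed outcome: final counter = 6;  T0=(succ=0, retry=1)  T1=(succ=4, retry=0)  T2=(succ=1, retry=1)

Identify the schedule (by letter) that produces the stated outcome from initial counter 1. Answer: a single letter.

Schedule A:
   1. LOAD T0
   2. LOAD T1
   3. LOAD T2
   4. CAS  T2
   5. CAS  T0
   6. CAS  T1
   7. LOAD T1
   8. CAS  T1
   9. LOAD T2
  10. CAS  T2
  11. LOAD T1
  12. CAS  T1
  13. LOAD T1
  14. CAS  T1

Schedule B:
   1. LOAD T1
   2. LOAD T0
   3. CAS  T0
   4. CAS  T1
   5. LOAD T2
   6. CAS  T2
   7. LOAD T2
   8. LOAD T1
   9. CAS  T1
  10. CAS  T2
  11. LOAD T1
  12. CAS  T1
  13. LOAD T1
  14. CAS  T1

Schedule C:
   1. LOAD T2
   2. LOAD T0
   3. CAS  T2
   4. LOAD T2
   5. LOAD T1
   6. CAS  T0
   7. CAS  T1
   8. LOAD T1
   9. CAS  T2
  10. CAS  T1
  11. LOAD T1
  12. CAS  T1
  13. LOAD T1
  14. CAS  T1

C

Tracing schedule C:
1. LOAD T2 → mem=1 r[T2]=1 [LOAD]
2. LOAD T0 → mem=1 r[T0]=1 [LOAD]
3. CAS T2 → mem=2 r[T2]=1 [OK]
4. LOAD T2 → mem=2 r[T2]=2 [LOAD]
5. LOAD T1 → mem=2 r[T1]=2 [LOAD]
6. CAS T0 → mem=2 r[T0]=1 [RETRY]
7. CAS T1 → mem=3 r[T1]=2 [OK]
8. LOAD T1 → mem=3 r[T1]=3 [LOAD]
9. CAS T2 → mem=3 r[T2]=2 [RETRY]
10. CAS T1 → mem=4 r[T1]=3 [OK]
11. LOAD T1 → mem=4 r[T1]=4 [LOAD]
12. CAS T1 → mem=5 r[T1]=4 [OK]
13. LOAD T1 → mem=5 r[T1]=5 [LOAD]
14. CAS T1 → mem=6 r[T1]=5 [OK]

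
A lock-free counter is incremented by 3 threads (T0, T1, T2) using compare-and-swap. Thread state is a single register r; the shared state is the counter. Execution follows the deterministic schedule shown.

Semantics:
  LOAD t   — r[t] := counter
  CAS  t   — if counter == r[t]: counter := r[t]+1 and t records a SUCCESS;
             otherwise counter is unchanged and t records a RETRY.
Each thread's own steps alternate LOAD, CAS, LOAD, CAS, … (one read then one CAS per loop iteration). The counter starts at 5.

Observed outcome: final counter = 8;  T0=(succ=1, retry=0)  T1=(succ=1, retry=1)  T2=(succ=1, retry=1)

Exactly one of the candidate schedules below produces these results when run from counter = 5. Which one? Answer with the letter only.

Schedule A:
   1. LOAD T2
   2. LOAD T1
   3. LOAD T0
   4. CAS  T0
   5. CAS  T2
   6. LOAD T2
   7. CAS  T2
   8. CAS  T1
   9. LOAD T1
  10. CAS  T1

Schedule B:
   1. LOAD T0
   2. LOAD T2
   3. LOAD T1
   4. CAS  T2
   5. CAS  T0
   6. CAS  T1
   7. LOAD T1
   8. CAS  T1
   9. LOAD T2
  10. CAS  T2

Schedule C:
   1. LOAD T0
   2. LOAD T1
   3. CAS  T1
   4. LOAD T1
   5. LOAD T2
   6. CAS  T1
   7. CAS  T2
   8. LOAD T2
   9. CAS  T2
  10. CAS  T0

Run A:
#1 T2 reads 5
#2 T1 reads 5
#3 T0 reads 5
#4 T0 CAS(5→6) writes; counter now 6
#5 T2 CAS(5→6) fails; counter now 6
#6 T2 reads 6
#7 T2 CAS(6→7) writes; counter now 7
#8 T1 CAS(5→6) fails; counter now 7
#9 T1 reads 7
#10 T1 CAS(7→8) writes; counter now 8

A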